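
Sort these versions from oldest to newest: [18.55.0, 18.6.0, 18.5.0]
[18.5.0, 18.6.0, 18.55.0]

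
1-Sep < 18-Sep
True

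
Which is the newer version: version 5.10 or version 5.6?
version 5.10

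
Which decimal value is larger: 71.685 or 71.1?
71.685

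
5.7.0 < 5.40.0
True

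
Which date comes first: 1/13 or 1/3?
1/3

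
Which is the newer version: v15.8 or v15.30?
v15.30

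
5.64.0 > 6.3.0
False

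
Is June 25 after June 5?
Yes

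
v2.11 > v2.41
False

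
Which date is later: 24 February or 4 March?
4 March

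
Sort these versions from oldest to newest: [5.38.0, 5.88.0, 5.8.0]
[5.8.0, 5.38.0, 5.88.0]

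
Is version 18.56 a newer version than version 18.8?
Yes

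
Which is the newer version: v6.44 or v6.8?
v6.44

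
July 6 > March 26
True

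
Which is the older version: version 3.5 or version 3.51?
version 3.5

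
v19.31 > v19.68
False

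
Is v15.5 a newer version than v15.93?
No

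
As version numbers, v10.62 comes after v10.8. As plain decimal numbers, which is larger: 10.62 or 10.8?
10.8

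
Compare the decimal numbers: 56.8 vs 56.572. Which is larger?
56.8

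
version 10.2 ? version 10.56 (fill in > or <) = <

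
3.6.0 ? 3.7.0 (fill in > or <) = <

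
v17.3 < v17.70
True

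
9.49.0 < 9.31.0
False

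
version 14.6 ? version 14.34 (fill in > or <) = <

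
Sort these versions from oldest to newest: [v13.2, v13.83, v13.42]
[v13.2, v13.42, v13.83]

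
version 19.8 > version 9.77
True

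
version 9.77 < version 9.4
False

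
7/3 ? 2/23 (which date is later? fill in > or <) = >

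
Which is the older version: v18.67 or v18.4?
v18.4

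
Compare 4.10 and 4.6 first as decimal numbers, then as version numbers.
As decimals: 4.10 < 4.6. As versions: v4.10 > v4.6 (minor version 10 > 6).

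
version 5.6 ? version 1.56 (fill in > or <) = >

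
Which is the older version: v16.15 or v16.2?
v16.2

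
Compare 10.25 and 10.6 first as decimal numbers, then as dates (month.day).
As decimals: 10.25 < 10.6. As dates: 10/25 is later than 10/6 (day 25 > day 6).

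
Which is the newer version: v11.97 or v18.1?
v18.1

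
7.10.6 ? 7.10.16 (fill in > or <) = <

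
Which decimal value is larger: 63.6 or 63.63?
63.63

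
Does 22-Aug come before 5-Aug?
No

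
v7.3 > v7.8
False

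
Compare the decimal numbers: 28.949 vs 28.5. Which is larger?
28.949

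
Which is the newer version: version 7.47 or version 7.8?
version 7.47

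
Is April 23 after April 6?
Yes. Day 23 comes after day 6 in April — this is a date comparison, not a decimal one (the decimal 4.23 would be smaller than 4.6).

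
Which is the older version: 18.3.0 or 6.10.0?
6.10.0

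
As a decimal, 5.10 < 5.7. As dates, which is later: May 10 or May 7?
May 10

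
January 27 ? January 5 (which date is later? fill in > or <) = >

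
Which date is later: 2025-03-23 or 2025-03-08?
2025-03-23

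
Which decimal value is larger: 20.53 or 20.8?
20.8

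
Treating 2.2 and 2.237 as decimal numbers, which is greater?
2.237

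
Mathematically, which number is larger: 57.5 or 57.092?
57.5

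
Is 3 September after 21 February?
Yes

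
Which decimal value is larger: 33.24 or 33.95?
33.95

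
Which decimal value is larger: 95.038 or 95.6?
95.6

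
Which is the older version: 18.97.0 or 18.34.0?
18.34.0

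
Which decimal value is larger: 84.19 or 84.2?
84.2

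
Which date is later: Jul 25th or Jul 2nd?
Jul 25th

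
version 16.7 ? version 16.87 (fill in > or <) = <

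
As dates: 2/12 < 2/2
False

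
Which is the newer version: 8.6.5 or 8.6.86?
8.6.86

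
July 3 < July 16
True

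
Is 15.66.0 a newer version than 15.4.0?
Yes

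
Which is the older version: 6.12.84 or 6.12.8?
6.12.8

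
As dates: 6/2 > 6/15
False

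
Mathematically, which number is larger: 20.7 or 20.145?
20.7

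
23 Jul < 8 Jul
False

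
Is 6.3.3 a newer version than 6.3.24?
No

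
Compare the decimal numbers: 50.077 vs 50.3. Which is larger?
50.3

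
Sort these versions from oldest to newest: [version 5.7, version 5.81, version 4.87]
[version 4.87, version 5.7, version 5.81]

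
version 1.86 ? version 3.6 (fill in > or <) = <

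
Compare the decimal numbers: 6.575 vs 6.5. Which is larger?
6.575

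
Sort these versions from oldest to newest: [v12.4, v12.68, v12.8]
[v12.4, v12.8, v12.68]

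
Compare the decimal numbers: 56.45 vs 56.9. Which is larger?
56.9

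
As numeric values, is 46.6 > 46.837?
False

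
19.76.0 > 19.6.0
True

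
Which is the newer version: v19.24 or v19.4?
v19.24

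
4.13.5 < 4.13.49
True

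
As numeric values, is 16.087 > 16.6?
False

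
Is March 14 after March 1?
Yes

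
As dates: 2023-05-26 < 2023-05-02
False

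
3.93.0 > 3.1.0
True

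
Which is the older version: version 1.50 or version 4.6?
version 1.50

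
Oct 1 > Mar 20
True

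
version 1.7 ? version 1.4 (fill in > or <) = >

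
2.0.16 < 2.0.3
False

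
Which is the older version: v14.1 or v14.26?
v14.1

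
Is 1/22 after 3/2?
No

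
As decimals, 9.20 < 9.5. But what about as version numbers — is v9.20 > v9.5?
True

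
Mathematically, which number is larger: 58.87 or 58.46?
58.87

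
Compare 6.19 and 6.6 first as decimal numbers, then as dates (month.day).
As decimals: 6.19 < 6.6. As dates: 6/19 is later than 6/6 (day 19 > day 6).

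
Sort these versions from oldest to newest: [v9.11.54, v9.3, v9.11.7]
[v9.3, v9.11.7, v9.11.54]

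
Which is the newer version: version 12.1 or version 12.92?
version 12.92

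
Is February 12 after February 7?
Yes. Day 12 comes after day 7 in February — this is a date comparison, not a decimal one (the decimal 2.12 would be smaller than 2.7).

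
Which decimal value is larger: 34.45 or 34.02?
34.45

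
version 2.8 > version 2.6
True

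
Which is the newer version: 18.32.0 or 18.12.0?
18.32.0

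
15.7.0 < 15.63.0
True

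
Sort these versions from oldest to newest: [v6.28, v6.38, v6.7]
[v6.7, v6.28, v6.38]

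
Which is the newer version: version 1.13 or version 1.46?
version 1.46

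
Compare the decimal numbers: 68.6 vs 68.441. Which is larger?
68.6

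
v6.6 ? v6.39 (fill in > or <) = <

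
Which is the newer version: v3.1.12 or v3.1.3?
v3.1.12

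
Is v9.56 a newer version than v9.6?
Yes. Version numbers are compared segment by segment as integers, not as decimals: minor version 56 > 6, so v9.56 > v9.6 (even though the decimal 9.56 < 9.6).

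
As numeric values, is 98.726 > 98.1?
True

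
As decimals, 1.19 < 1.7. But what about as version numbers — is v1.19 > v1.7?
True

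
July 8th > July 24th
False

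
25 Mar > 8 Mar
True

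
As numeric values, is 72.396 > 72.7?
False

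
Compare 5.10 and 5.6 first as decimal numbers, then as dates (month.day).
As decimals: 5.10 < 5.6. As dates: 5/10 is later than 5/6 (day 10 > day 6).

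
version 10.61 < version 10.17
False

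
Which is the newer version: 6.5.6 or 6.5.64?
6.5.64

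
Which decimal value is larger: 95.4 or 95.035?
95.4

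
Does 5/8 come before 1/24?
No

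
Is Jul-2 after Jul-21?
No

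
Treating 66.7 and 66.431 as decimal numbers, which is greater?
66.7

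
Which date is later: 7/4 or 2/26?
7/4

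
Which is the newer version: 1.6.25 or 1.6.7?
1.6.25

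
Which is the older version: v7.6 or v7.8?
v7.6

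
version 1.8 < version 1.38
True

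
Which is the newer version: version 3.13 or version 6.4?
version 6.4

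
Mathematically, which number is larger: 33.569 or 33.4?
33.569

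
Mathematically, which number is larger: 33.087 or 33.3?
33.3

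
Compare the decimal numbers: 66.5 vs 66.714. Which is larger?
66.714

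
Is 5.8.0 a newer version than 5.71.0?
No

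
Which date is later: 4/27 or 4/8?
4/27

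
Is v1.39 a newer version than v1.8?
Yes. Version numbers are compared segment by segment as integers, not as decimals: minor version 39 > 8, so v1.39 > v1.8 (even though the decimal 1.39 < 1.8).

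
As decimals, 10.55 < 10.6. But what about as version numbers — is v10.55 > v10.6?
True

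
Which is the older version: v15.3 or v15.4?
v15.3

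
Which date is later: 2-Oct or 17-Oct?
17-Oct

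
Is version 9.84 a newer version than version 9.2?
Yes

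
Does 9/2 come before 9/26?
Yes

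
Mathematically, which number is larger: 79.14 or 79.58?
79.58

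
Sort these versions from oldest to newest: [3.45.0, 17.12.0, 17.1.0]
[3.45.0, 17.1.0, 17.12.0]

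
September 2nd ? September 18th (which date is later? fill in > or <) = <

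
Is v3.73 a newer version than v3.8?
Yes. Version numbers are compared segment by segment as integers, not as decimals: minor version 73 > 8, so v3.73 > v3.8 (even though the decimal 3.73 < 3.8).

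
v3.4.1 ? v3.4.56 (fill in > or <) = <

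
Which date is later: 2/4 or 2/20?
2/20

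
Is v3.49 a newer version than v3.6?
Yes. Version numbers are compared segment by segment as integers, not as decimals: minor version 49 > 6, so v3.49 > v3.6 (even though the decimal 3.49 < 3.6).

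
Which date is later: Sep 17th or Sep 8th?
Sep 17th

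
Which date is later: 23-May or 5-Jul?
5-Jul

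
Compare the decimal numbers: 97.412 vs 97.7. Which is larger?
97.7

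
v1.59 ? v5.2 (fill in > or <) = <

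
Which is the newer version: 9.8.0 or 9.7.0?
9.8.0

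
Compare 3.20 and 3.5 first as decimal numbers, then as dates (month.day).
As decimals: 3.20 < 3.5. As dates: 3/20 is later than 3/5 (day 20 > day 5).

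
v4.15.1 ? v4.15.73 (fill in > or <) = <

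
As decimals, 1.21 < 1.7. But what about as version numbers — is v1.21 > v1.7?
True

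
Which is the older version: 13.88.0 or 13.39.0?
13.39.0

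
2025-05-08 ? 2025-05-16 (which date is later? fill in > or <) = <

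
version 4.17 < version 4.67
True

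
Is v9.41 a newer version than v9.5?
Yes. Version numbers are compared segment by segment as integers, not as decimals: minor version 41 > 5, so v9.41 > v9.5 (even though the decimal 9.41 < 9.5).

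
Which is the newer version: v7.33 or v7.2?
v7.33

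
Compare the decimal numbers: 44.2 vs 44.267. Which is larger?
44.267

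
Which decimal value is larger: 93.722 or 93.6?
93.722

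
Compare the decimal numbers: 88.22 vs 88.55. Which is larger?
88.55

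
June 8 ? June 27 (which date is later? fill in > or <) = <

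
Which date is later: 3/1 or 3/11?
3/11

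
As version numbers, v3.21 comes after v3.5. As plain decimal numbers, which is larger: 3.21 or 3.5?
3.5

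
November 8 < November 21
True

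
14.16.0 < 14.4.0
False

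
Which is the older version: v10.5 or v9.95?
v9.95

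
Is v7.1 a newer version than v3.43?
Yes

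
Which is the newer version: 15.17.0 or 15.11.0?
15.17.0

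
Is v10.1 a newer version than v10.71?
No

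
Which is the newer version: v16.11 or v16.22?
v16.22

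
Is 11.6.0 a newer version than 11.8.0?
No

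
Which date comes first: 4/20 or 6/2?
4/20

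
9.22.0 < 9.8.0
False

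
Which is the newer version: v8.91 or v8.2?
v8.91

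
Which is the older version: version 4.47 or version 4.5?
version 4.5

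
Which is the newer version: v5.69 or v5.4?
v5.69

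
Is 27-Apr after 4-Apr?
Yes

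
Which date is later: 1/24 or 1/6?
1/24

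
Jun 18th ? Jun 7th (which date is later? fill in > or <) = >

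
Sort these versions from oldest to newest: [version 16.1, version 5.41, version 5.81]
[version 5.41, version 5.81, version 16.1]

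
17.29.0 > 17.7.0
True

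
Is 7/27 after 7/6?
Yes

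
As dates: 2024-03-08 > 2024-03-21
False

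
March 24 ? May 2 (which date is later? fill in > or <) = <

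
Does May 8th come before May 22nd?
Yes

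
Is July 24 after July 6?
Yes. Day 24 comes after day 6 in July — this is a date comparison, not a decimal one (the decimal 7.24 would be smaller than 7.6).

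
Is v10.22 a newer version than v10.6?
Yes. Version numbers are compared segment by segment as integers, not as decimals: minor version 22 > 6, so v10.22 > v10.6 (even though the decimal 10.22 < 10.6).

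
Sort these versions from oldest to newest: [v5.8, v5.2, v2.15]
[v2.15, v5.2, v5.8]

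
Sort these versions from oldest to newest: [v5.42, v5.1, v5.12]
[v5.1, v5.12, v5.42]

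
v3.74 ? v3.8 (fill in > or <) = >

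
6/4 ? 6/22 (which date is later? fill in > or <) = <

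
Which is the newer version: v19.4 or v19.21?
v19.21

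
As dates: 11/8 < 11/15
True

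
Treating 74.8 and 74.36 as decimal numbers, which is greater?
74.8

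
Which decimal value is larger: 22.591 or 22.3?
22.591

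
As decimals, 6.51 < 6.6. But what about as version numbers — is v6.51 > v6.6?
True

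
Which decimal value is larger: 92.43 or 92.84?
92.84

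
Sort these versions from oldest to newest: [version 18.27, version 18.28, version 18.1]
[version 18.1, version 18.27, version 18.28]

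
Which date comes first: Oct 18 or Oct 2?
Oct 2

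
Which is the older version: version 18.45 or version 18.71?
version 18.45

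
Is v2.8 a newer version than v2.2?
Yes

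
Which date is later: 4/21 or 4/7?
4/21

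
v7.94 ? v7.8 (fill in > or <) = >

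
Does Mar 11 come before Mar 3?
No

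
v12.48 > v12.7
True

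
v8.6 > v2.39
True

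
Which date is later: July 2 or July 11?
July 11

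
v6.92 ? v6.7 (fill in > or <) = >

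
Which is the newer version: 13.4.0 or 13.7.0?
13.7.0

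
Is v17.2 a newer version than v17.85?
No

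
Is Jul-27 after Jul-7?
Yes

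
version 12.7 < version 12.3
False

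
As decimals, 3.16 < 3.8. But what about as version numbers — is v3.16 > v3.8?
True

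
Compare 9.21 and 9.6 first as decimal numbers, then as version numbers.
As decimals: 9.21 < 9.6. As versions: v9.21 > v9.6 (minor version 21 > 6).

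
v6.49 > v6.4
True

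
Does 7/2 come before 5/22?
No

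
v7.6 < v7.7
True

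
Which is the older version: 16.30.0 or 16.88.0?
16.30.0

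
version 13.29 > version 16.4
False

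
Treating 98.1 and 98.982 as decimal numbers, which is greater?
98.982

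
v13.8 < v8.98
False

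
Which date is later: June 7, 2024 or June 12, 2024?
June 12, 2024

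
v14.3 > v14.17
False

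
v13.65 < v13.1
False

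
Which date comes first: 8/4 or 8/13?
8/4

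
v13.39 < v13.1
False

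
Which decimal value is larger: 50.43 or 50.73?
50.73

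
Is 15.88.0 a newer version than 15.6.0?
Yes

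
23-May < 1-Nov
True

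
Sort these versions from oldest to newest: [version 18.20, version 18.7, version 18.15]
[version 18.7, version 18.15, version 18.20]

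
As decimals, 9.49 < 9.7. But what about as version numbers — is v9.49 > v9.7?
True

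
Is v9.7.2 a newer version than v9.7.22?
No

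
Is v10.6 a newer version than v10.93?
No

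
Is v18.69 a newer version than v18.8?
Yes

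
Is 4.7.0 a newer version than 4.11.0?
No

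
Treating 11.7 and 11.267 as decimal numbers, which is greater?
11.7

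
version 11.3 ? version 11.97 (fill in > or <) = <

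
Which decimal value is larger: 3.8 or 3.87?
3.87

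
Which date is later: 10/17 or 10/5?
10/17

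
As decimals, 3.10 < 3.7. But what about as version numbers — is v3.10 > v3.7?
True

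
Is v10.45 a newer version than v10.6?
Yes. Version numbers are compared segment by segment as integers, not as decimals: minor version 45 > 6, so v10.45 > v10.6 (even though the decimal 10.45 < 10.6).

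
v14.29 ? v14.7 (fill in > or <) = >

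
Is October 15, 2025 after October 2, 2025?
Yes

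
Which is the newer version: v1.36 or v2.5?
v2.5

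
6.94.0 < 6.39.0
False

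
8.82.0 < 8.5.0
False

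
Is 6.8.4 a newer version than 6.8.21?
No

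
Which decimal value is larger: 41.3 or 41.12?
41.3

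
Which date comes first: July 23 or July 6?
July 6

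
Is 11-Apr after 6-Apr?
Yes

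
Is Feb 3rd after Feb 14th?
No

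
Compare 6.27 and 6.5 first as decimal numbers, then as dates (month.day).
As decimals: 6.27 < 6.5. As dates: 6/27 is later than 6/5 (day 27 > day 5).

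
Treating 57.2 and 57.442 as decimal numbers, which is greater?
57.442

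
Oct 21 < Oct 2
False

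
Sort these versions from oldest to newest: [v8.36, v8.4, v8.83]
[v8.4, v8.36, v8.83]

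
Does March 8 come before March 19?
Yes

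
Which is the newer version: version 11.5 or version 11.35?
version 11.35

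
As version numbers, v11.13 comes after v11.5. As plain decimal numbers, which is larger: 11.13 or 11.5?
11.5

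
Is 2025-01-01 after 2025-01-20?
No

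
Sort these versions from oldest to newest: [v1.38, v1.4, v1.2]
[v1.2, v1.4, v1.38]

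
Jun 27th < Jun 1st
False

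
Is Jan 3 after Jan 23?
No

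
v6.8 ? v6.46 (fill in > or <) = <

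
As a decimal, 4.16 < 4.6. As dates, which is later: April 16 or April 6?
April 16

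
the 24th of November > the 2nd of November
True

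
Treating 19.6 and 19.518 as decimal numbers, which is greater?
19.6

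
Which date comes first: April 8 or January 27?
January 27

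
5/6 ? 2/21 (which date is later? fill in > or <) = >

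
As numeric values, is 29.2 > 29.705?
False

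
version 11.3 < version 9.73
False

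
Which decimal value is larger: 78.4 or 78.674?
78.674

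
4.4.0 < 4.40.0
True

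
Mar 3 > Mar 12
False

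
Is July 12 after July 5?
Yes. Day 12 comes after day 5 in July — this is a date comparison, not a decimal one (the decimal 7.12 would be smaller than 7.5).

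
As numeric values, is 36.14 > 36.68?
False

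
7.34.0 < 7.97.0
True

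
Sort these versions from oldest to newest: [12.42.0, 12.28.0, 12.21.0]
[12.21.0, 12.28.0, 12.42.0]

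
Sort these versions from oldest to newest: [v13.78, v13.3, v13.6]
[v13.3, v13.6, v13.78]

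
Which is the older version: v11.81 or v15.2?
v11.81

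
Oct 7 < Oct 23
True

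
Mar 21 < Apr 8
True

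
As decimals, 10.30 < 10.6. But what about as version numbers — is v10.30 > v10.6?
True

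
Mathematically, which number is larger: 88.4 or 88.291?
88.4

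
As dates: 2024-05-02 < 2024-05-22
True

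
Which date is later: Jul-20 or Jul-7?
Jul-20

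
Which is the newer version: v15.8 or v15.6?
v15.8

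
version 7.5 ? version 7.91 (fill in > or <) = <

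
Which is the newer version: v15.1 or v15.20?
v15.20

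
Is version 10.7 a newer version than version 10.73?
No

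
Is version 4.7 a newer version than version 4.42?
No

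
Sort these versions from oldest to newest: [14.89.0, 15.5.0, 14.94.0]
[14.89.0, 14.94.0, 15.5.0]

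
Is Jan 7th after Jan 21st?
No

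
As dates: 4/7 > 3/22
True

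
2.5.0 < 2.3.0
False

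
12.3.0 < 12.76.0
True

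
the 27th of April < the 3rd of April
False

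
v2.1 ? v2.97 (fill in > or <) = <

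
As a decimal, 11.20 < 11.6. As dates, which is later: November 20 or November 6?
November 20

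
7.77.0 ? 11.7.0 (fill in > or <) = <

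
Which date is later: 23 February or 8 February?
23 February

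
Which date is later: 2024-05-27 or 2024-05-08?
2024-05-27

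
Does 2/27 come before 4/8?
Yes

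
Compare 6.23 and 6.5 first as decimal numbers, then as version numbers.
As decimals: 6.23 < 6.5. As versions: v6.23 > v6.5 (minor version 23 > 5).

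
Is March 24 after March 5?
Yes. Day 24 comes after day 5 in March — this is a date comparison, not a decimal one (the decimal 3.24 would be smaller than 3.5).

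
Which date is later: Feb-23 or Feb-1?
Feb-23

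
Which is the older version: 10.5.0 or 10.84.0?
10.5.0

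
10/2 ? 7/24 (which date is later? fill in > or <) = >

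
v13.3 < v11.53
False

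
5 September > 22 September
False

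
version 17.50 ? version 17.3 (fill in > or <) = >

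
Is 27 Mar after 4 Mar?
Yes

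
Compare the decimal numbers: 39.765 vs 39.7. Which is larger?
39.765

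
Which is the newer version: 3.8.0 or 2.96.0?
3.8.0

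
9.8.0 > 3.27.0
True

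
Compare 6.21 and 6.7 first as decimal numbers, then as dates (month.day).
As decimals: 6.21 < 6.7. As dates: 6/21 is later than 6/7 (day 21 > day 7).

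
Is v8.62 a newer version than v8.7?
Yes. Version numbers are compared segment by segment as integers, not as decimals: minor version 62 > 7, so v8.62 > v8.7 (even though the decimal 8.62 < 8.7).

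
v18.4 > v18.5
False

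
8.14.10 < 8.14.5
False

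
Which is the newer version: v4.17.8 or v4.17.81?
v4.17.81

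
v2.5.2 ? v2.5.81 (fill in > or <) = <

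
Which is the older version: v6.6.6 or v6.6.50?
v6.6.6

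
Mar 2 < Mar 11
True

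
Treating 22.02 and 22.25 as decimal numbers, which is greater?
22.25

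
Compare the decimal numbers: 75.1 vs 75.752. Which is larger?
75.752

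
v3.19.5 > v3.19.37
False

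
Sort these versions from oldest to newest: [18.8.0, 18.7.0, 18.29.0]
[18.7.0, 18.8.0, 18.29.0]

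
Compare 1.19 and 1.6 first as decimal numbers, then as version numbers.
As decimals: 1.19 < 1.6. As versions: v1.19 > v1.6 (minor version 19 > 6).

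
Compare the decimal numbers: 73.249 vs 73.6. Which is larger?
73.6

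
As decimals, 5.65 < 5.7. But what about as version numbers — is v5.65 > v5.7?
True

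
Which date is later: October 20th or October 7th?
October 20th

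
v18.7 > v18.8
False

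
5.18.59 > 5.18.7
True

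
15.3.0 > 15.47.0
False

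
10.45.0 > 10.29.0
True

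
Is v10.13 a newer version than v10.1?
Yes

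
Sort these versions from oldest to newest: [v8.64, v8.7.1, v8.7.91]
[v8.7.1, v8.7.91, v8.64]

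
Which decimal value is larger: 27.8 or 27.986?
27.986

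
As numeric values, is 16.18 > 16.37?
False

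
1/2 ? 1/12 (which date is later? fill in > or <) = <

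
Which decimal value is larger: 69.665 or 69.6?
69.665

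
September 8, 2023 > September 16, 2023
False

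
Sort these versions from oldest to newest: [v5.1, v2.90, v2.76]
[v2.76, v2.90, v5.1]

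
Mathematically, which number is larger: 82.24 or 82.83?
82.83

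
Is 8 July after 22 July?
No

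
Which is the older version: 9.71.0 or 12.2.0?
9.71.0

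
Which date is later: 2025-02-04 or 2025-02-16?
2025-02-16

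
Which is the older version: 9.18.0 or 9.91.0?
9.18.0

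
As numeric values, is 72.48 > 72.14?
True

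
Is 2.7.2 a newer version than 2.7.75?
No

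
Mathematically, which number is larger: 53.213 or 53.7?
53.7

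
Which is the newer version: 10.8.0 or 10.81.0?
10.81.0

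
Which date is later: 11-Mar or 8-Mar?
11-Mar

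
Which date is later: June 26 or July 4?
July 4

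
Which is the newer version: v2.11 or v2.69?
v2.69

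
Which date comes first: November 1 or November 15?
November 1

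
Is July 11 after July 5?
Yes. Day 11 comes after day 5 in July — this is a date comparison, not a decimal one (the decimal 7.11 would be smaller than 7.5).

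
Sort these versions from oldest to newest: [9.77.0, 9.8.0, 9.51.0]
[9.8.0, 9.51.0, 9.77.0]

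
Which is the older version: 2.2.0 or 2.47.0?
2.2.0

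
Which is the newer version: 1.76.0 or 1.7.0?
1.76.0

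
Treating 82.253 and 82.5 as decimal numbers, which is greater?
82.5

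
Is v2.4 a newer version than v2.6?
No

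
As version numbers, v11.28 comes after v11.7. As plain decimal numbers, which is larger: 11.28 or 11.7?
11.7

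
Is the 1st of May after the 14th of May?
No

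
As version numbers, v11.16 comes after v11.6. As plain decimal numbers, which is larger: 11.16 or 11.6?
11.6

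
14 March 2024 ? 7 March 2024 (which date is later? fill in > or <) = >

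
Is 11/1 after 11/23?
No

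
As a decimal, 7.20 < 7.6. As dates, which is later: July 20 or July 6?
July 20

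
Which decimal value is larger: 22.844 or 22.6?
22.844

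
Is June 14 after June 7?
Yes. Day 14 comes after day 7 in June — this is a date comparison, not a decimal one (the decimal 6.14 would be smaller than 6.7).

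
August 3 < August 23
True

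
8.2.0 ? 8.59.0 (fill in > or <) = <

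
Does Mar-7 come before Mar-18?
Yes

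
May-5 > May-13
False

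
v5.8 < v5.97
True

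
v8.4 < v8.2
False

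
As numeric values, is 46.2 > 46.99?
False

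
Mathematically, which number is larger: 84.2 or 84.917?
84.917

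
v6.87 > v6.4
True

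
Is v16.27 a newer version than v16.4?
Yes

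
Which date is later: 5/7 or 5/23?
5/23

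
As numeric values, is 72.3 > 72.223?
True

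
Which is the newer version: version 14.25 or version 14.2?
version 14.25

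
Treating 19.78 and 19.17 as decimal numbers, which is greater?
19.78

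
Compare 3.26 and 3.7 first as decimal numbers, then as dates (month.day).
As decimals: 3.26 < 3.7. As dates: 3/26 is later than 3/7 (day 26 > day 7).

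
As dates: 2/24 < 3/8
True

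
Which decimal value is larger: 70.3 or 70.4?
70.4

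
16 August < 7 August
False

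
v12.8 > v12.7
True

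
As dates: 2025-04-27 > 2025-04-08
True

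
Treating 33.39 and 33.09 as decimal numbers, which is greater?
33.39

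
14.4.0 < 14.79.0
True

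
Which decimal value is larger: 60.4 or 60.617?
60.617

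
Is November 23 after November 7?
Yes. Day 23 comes after day 7 in November — this is a date comparison, not a decimal one (the decimal 11.23 would be smaller than 11.7).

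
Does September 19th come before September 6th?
No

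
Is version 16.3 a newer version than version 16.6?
No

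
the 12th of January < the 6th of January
False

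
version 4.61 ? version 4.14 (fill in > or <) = >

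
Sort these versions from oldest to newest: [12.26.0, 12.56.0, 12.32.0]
[12.26.0, 12.32.0, 12.56.0]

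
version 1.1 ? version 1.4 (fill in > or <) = <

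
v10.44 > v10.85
False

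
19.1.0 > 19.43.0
False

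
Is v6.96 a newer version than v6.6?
Yes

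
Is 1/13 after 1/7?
Yes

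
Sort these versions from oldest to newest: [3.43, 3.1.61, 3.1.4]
[3.1.4, 3.1.61, 3.43]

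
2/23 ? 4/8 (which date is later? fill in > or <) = <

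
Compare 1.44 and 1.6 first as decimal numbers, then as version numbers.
As decimals: 1.44 < 1.6. As versions: v1.44 > v1.6 (minor version 44 > 6).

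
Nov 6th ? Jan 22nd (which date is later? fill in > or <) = >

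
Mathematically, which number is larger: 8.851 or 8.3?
8.851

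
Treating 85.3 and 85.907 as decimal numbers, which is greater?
85.907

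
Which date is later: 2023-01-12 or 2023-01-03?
2023-01-12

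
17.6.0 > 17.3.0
True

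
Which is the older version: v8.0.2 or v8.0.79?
v8.0.2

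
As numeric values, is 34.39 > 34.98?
False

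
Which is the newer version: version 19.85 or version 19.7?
version 19.85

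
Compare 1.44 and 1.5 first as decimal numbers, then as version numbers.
As decimals: 1.44 < 1.5. As versions: v1.44 > v1.5 (minor version 44 > 5).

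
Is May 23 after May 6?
Yes. Day 23 comes after day 6 in May — this is a date comparison, not a decimal one (the decimal 5.23 would be smaller than 5.6).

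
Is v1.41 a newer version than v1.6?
Yes. Version numbers are compared segment by segment as integers, not as decimals: minor version 41 > 6, so v1.41 > v1.6 (even though the decimal 1.41 < 1.6).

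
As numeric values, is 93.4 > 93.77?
False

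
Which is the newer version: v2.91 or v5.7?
v5.7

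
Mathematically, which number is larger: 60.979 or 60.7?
60.979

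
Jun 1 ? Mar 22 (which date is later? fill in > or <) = >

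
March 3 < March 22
True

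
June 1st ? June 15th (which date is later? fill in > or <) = <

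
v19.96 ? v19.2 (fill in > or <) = >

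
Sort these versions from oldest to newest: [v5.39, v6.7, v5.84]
[v5.39, v5.84, v6.7]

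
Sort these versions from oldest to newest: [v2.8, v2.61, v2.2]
[v2.2, v2.8, v2.61]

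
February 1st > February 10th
False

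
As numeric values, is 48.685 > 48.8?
False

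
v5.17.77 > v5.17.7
True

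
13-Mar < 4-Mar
False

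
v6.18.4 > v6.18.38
False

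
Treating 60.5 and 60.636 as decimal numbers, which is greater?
60.636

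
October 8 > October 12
False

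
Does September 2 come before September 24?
Yes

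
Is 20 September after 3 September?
Yes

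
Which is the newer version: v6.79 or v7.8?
v7.8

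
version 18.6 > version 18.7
False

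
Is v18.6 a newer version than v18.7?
No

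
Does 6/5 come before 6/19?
Yes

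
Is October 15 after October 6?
Yes. Day 15 comes after day 6 in October — this is a date comparison, not a decimal one (the decimal 10.15 would be smaller than 10.6).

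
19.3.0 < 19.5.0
True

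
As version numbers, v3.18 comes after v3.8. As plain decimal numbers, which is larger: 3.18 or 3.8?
3.8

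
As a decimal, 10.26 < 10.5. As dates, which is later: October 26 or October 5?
October 26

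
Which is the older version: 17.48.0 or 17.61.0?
17.48.0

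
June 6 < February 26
False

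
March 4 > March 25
False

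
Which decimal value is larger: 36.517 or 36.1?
36.517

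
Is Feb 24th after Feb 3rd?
Yes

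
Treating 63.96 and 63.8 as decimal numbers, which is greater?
63.96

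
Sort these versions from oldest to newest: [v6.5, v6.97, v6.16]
[v6.5, v6.16, v6.97]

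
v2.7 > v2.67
False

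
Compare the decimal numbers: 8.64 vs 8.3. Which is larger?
8.64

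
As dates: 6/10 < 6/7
False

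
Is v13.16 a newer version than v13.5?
Yes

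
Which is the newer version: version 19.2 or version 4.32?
version 19.2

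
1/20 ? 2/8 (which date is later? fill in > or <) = <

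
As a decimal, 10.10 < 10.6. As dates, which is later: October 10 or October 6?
October 10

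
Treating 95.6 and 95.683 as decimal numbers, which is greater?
95.683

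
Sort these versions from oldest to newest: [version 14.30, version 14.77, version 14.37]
[version 14.30, version 14.37, version 14.77]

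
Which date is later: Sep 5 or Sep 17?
Sep 17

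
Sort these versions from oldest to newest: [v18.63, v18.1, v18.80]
[v18.1, v18.63, v18.80]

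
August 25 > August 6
True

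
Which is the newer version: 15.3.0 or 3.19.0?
15.3.0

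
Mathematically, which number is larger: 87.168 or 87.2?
87.2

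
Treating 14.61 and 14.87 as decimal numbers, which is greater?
14.87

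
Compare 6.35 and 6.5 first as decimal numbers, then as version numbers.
As decimals: 6.35 < 6.5. As versions: v6.35 > v6.5 (minor version 35 > 5).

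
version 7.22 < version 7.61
True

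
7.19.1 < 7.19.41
True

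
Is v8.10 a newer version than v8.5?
Yes. Version numbers are compared segment by segment as integers, not as decimals: minor version 10 > 5, so v8.10 > v8.5 (even though the decimal 8.10 < 8.5).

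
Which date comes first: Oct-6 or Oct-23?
Oct-6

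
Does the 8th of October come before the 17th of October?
Yes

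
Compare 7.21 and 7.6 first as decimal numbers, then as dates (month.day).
As decimals: 7.21 < 7.6. As dates: 7/21 is later than 7/6 (day 21 > day 6).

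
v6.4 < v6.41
True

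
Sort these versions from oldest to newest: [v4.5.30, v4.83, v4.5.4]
[v4.5.4, v4.5.30, v4.83]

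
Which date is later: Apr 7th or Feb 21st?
Apr 7th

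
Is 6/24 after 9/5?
No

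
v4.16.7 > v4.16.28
False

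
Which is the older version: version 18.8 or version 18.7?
version 18.7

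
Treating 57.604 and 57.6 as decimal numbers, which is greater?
57.604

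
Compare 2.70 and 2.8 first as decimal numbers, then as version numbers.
As decimals: 2.70 < 2.8. As versions: v2.70 > v2.8 (minor version 70 > 8).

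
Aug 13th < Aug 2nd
False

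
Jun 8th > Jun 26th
False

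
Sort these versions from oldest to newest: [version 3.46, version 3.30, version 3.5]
[version 3.5, version 3.30, version 3.46]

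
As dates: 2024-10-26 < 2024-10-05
False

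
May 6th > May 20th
False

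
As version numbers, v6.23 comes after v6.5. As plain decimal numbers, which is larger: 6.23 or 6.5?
6.5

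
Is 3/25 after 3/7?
Yes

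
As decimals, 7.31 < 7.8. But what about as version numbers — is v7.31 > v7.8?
True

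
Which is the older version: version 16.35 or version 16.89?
version 16.35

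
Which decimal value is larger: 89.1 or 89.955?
89.955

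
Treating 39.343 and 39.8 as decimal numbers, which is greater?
39.8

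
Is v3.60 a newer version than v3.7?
Yes. Version numbers are compared segment by segment as integers, not as decimals: minor version 60 > 7, so v3.60 > v3.7 (even though the decimal 3.60 < 3.7).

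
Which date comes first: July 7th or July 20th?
July 7th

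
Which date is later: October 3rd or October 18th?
October 18th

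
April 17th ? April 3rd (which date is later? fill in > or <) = >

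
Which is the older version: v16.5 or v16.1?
v16.1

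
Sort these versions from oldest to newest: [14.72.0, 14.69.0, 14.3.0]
[14.3.0, 14.69.0, 14.72.0]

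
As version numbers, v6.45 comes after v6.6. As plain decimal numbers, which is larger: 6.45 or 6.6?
6.6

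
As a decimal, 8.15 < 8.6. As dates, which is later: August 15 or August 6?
August 15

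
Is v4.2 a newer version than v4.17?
No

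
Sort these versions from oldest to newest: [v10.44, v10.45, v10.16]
[v10.16, v10.44, v10.45]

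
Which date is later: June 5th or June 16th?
June 16th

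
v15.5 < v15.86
True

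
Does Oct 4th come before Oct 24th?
Yes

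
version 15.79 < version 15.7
False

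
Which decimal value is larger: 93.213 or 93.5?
93.5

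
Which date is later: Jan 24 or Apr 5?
Apr 5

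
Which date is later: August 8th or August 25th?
August 25th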